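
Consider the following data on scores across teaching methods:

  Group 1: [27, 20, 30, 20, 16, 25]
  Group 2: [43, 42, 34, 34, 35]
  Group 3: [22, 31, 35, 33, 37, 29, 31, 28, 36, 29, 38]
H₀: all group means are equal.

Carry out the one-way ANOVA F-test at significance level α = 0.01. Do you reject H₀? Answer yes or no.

Group means [23.00, 37.60, 31.73], grand mean 30.682
SSB = Σnᵢ(x̄ᵢ−x̄)² = 605.391; SSW = ΣΣ(x−x̄ᵢ)² = 439.382
MSB = 605.391/2 = 302.6955; MSW = 439.382/19 = 23.1254
F = MSB/MSW = 13.0893
df = (2, 19)
p-value (upper-tail) = 0.00027
At α=0.01: p < α → reject H₀

reject H₀: yes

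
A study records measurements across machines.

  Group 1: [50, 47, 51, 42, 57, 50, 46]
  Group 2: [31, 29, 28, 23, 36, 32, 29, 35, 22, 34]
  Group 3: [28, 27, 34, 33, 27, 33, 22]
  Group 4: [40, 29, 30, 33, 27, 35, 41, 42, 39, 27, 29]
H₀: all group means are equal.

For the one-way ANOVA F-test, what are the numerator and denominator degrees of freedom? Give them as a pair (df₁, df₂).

degrees of freedom = [3, 31]

k = 4 groups, N = 35 total
df = (k−1, N−k) = (4−1, 35−4) = (3, 31)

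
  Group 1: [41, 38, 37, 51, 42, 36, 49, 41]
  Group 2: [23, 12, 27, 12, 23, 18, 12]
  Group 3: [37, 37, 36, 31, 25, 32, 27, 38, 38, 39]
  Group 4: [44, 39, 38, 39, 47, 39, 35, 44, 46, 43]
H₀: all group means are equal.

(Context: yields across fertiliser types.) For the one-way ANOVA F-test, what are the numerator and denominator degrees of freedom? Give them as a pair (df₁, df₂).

degrees of freedom = [3, 31]

k = 4 groups, N = 35 total
df = (k−1, N−k) = (4−1, 35−4) = (3, 31)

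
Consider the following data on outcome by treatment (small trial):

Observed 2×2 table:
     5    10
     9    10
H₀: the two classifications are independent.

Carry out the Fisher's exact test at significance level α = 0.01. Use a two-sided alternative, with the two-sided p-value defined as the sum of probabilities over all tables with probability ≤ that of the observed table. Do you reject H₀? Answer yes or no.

Margins: r₁=15, r₂=19, c₁=14, c₂=20, n=34
p_obs = C(15,5)·C(19,9)/C(34,14); sum pmf over tables with pmf ≤ p_obs
p-value (two-sided) = 0.49530
At α=0.01: p ≥ α → fail to reject H₀

reject H₀: no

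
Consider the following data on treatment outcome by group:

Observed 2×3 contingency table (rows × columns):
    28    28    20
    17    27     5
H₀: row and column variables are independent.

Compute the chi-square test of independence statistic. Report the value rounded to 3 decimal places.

test statistic = 6.163

Row totals [76, 49], col totals [45, 55, 25], n=125
χ² = (28−27.36)²/27.36 + (28−33.44)²/33.44 + (20−15.20)²/15.20 + (17−17.64)²/17.64 + (27−21.56)²/21.56 + (5−9.80)²/9.80 = 6.1626
df = 2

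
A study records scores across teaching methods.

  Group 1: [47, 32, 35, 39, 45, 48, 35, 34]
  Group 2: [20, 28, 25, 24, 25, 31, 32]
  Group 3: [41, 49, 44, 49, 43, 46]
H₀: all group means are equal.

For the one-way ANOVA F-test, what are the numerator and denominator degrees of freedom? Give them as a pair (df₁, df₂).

k = 3 groups, N = 21 total
df = (k−1, N−k) = (3−1, 21−3) = (2, 18)

degrees of freedom = [2, 18]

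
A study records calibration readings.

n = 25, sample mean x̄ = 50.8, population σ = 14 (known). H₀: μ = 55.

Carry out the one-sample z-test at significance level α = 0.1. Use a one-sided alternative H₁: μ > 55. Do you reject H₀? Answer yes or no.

reject H₀: no

SE = σ/√n = 14/√25 = 2.8000
z = (x̄−μ₀)/SE = (50.8−55)/2.8000 = -1.5000
p-value (one-sided, H₁ greater) = 0.93319
At α=0.1: p ≥ α → fail to reject H₀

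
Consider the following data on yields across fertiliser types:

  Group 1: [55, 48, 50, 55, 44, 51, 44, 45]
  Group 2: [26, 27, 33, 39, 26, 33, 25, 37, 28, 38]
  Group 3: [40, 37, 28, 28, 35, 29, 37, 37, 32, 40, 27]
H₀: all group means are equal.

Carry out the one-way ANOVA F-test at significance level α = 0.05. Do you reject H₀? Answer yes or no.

Group means [49.00, 31.20, 33.64], grand mean 37.034
SSB = Σnᵢ(x̄ᵢ−x̄)² = 1612.820; SSW = ΣΣ(x−x̄ᵢ)² = 660.145
MSB = 1612.820/2 = 806.4100; MSW = 660.145/26 = 25.3902
F = MSB/MSW = 31.7607
df = (2, 26)
p-value (upper-tail) = 0.00000
At α=0.05: p < α → reject H₀

reject H₀: yes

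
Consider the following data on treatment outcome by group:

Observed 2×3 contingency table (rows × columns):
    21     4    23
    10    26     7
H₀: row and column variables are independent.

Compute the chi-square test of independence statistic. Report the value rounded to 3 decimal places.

test statistic = 28.381

Row totals [48, 43], col totals [31, 30, 30], n=91
χ² = (21−16.35)²/16.35 + (4−15.82)²/15.82 + (23−15.82)²/15.82 + (10−14.65)²/14.65 + (26−14.18)²/14.18 + (7−14.18)²/14.18 = 28.3808
df = 2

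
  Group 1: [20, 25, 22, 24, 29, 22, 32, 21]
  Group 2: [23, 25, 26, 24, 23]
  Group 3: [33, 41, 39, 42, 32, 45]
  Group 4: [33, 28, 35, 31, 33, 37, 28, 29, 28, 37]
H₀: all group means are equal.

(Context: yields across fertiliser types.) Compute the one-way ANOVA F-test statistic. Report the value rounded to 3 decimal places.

test statistic = 19.860

Group means [24.38, 24.20, 38.67, 31.90], grand mean 29.897
SSB = Σnᵢ(x̄ᵢ−x̄)² = 907.781; SSW = ΣΣ(x−x̄ᵢ)² = 380.908
MSB = 907.781/3 = 302.5938; MSW = 380.908/25 = 15.2363
F = MSB/MSW = 19.8600
df = (3, 25)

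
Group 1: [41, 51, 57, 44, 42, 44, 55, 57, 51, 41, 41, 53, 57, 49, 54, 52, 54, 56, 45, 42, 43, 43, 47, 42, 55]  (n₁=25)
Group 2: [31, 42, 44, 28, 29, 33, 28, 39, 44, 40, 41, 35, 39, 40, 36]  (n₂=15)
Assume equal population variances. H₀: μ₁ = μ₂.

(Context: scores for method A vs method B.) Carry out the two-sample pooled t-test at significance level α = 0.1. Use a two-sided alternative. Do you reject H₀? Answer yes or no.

x̄₁=48.640, s₁=6.034, n₁=25
x̄₂=36.600, s₂=5.642, n₂=15
s_p² = [24·6.034² + 14·5.642²]/38 = 34.7200
SE = √(s_p²·(1/25+1/15)) = 1.9244
t = (48.640−36.600)/1.9244 = 6.2564
df = 38
p-value (two-sided) = 0.00000
At α=0.1: p < α → reject H₀

reject H₀: yes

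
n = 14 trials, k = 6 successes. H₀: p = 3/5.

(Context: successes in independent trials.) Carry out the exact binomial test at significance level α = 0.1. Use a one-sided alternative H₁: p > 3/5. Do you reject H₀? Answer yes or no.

reject H₀: no

Exact binomial: n=14, k=6, p₀=3/5=0.6000
P(X≥6) from Σ C(n,i)·p₀^i·(1−p₀)^(n−i)
p-value (one-sided, H₁ greater) = 0.94168
At α=0.1: p ≥ α → fail to reject H₀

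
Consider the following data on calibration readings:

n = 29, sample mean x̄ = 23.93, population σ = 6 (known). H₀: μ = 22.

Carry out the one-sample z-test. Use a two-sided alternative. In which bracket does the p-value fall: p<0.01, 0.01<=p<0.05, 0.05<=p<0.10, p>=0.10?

SE = σ/√n = 6/√29 = 1.1142
z = (x̄−μ₀)/SE = (23.93−22)/1.1142 = 1.7322
p-value (two-sided) = 0.08323
→ bracket: 0.05<=p<0.10

p-value bracket: 0.05<=p<0.10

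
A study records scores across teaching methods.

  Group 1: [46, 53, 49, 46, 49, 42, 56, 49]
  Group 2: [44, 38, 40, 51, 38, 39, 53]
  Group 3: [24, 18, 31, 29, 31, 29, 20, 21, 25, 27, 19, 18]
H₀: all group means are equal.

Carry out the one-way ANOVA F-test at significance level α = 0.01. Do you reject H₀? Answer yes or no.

Group means [48.75, 43.29, 24.33], grand mean 36.481
SSB = Σnᵢ(x̄ᵢ−x̄)² = 3299.146; SSW = ΣΣ(x−x̄ᵢ)² = 649.595
MSB = 3299.146/2 = 1649.5728; MSW = 649.595/24 = 27.0665
F = MSB/MSW = 60.9453
df = (2, 24)
p-value (upper-tail) = 0.00000
At α=0.01: p < α → reject H₀

reject H₀: yes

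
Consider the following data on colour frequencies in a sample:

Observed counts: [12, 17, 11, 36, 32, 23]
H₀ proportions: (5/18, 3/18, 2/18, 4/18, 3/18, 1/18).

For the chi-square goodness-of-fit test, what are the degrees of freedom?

df = k − 1 = 6 − 1 = 5

degrees of freedom = 5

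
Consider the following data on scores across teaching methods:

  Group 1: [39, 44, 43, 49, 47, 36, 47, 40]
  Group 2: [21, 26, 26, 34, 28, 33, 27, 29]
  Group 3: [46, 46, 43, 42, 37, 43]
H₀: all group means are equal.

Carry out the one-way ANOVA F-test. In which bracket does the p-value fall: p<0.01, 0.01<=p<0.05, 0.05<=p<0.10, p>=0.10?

p-value bracket: p<0.01

Group means [43.12, 28.00, 42.83], grand mean 37.545
SSB = Σnᵢ(x̄ᵢ−x̄)² = 1145.746; SSW = ΣΣ(x−x̄ᵢ)² = 317.708
MSB = 1145.746/2 = 572.8731; MSW = 317.708/19 = 16.7215
F = MSB/MSW = 34.2597
df = (2, 19)
p-value (upper-tail) = 0.00000
→ bracket: p<0.01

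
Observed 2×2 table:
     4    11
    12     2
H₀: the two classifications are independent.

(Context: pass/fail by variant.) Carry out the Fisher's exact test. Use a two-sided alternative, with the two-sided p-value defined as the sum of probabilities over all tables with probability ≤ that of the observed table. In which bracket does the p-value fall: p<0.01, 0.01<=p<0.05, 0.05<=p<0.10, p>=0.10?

Margins: r₁=15, r₂=14, c₁=16, c₂=13, n=29
p_obs = C(15,4)·C(14,12)/C(29,16); sum pmf over tables with pmf ≤ p_obs
p-value (two-sided) = 0.00251
→ bracket: p<0.01

p-value bracket: p<0.01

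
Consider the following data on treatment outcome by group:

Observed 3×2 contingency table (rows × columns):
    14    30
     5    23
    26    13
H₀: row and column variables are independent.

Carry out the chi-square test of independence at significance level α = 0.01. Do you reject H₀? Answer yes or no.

Row totals [44, 28, 39], col totals [45, 66], n=111
χ² = (14−17.84)²/17.84 + (30−26.16)²/26.16 + (5−11.35)²/11.35 + (23−16.65)²/16.65 + (26−15.81)²/15.81 + (13−23.19)²/23.19 = 18.4089
df = 2
p-value (upper-tail) = 0.00010
At α=0.01: p < α → reject H₀

reject H₀: yes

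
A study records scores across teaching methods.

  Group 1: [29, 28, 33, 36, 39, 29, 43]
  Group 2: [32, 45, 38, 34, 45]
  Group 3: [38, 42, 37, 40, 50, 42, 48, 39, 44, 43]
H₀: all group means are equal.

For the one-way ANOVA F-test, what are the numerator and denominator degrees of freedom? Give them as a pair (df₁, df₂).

k = 3 groups, N = 22 total
df = (k−1, N−k) = (3−1, 22−3) = (2, 19)

degrees of freedom = [2, 19]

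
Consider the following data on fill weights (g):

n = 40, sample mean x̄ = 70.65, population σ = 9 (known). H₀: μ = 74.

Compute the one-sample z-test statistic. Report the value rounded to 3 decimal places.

SE = σ/√n = 9/√40 = 1.4230
z = (x̄−μ₀)/SE = (70.65−74)/1.4230 = -2.3541

test statistic = -2.354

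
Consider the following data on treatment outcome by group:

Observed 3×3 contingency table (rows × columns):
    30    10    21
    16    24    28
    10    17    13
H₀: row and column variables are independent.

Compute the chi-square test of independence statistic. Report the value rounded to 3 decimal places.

test statistic = 14.525

Row totals [61, 68, 40], col totals [56, 51, 62], n=169
χ² = (30−20.21)²/20.21 + (10−18.41)²/18.41 + (21−22.38)²/22.38 + (16−22.53)²/22.53 + (24−20.52)²/20.52 + (28−24.95)²/24.95 + (10−13.25)²/13.25 + (17−12.07)²/12.07 + (13−14.67)²/14.67 = 14.5247
df = 4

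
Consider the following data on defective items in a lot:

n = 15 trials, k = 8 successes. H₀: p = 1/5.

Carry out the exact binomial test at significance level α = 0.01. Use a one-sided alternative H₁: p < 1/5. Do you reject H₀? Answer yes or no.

Exact binomial: n=15, k=8, p₀=1/5=0.2000
P(X≤8) from Σ C(n,i)·p₀^i·(1−p₀)^(n−i)
p-value (one-sided, H₁ less) = 0.99922
At α=0.01: p ≥ α → fail to reject H₀

reject H₀: no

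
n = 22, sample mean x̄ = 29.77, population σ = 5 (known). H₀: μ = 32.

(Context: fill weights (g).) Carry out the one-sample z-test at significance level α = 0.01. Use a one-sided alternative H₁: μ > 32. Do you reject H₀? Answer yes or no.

SE = σ/√n = 5/√22 = 1.0660
z = (x̄−μ₀)/SE = (29.77−32)/1.0660 = -2.0919
p-value (one-sided, H₁ greater) = 0.98178
At α=0.01: p ≥ α → fail to reject H₀

reject H₀: no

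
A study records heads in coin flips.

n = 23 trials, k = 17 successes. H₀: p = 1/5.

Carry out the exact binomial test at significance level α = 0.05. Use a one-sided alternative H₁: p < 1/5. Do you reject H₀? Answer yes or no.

reject H₀: no

Exact binomial: n=23, k=17, p₀=1/5=0.2000
P(X≤17) from Σ C(n,i)·p₀^i·(1−p₀)^(n−i)
p-value (one-sided, H₁ less) = 1.00000
At α=0.05: p ≥ α → fail to reject H₀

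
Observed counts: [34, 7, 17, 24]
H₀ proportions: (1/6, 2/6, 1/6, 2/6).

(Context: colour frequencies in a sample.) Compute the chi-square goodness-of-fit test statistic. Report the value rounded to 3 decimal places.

n = 82; E_i = n·p_i = [13.67, 27.33, 13.67, 27.33]
χ² = (34−13.67)²/13.67 + (7−27.33)²/27.33 + (17−13.67)²/13.67 + (24−27.33)²/27.33 = 46.5976
df = 3

test statistic = 46.598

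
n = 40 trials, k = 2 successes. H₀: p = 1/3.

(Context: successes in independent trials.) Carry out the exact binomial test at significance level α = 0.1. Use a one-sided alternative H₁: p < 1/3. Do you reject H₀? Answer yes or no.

reject H₀: yes

Exact binomial: n=40, k=2, p₀=1/3=0.3333
P(X≤2) from Σ C(n,i)·p₀^i·(1−p₀)^(n−i)
p-value (one-sided, H₁ less) = 0.00002
At α=0.1: p < α → reject H₀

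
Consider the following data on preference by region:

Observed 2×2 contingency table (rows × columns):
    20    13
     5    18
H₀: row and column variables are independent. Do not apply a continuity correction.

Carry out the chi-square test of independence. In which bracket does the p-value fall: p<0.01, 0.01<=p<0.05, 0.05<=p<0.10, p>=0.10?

p-value bracket: p<0.01

Row totals [33, 23], col totals [25, 31], n=56
χ² = (20−14.73)²/14.73 + (13−18.27)²/18.27 + (5−10.27)²/10.27 + (18−12.73)²/12.73 = 8.2849
df = 1
p-value (upper-tail) = 0.00400
→ bracket: p<0.01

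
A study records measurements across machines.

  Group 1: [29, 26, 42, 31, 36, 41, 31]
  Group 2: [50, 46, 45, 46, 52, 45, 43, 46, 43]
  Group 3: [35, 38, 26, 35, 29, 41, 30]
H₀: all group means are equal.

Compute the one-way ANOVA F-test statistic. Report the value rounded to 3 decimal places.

Group means [33.71, 46.22, 33.43], grand mean 38.522
SSB = Σnᵢ(x̄ᵢ−x̄)² = 877.041; SSW = ΣΣ(x−x̄ᵢ)² = 464.698
MSB = 877.041/2 = 438.5204; MSW = 464.698/20 = 23.2349
F = MSB/MSW = 18.8733
df = (2, 20)

test statistic = 18.873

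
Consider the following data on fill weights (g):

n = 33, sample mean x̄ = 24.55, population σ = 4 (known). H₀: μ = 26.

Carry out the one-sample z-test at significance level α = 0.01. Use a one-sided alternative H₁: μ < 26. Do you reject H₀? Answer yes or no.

SE = σ/√n = 4/√33 = 0.6963
z = (x̄−μ₀)/SE = (24.55−26)/0.6963 = -2.0824
p-value (one-sided, H₁ less) = 0.01865
At α=0.01: p ≥ α → fail to reject H₀

reject H₀: no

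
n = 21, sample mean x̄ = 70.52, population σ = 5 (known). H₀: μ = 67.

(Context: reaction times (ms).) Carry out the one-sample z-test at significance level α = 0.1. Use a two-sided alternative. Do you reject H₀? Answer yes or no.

reject H₀: yes

SE = σ/√n = 5/√21 = 1.0911
z = (x̄−μ₀)/SE = (70.52−67)/1.0911 = 3.2261
p-value (two-sided) = 0.00125
At α=0.1: p < α → reject H₀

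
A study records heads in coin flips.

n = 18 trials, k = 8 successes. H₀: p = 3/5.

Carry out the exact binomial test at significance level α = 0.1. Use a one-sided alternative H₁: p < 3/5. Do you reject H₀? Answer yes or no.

reject H₀: no

Exact binomial: n=18, k=8, p₀=3/5=0.6000
P(X≤8) from Σ C(n,i)·p₀^i·(1−p₀)^(n−i)
p-value (one-sided, H₁ less) = 0.13471
At α=0.1: p ≥ α → fail to reject H₀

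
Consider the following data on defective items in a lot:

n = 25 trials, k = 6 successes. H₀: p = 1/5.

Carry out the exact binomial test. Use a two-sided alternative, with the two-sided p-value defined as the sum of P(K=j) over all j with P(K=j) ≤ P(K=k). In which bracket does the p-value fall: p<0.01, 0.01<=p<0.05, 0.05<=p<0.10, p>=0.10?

Exact binomial: n=25, k=6, p₀=1/5=0.2000
P(X=j) = C(n,j)·p₀^j·(1−p₀)^(n−j); p = Σ P(X=j) over j with P(X=j) ≤ P(X=6)
p-value (two-sided) = 0.61730
→ bracket: p>=0.10

p-value bracket: p>=0.10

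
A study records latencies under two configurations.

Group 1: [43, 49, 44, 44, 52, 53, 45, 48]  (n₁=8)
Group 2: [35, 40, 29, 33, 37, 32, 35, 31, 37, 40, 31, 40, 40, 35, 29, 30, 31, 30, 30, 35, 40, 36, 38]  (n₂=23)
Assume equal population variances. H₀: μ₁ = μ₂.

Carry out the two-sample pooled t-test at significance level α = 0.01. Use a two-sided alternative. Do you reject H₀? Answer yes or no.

x̄₁=47.250, s₁=3.845, n₁=8
x̄₂=34.522, s₂=3.964, n₂=23
s_p² = [7·3.845² + 22·3.964²]/29 = 15.4910
SE = √(s_p²·(1/8+1/23)) = 1.6155
t = (47.250−34.522)/1.6155 = 7.8788
df = 29
p-value (two-sided) = 0.00000
At α=0.01: p < α → reject H₀

reject H₀: yes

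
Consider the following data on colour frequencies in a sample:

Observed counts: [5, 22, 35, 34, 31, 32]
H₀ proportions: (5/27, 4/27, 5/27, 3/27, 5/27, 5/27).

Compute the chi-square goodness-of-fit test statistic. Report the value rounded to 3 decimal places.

n = 159; E_i = n·p_i = [29.44, 23.56, 29.44, 17.67, 29.44, 29.44]
χ² = (5−29.44)²/29.44 + (22−23.56)²/23.56 + (35−29.44)²/29.44 + (34−17.67)²/17.67 + (31−29.44)²/29.44 + (32−29.44)²/29.44 = 36.8491
df = 5

test statistic = 36.849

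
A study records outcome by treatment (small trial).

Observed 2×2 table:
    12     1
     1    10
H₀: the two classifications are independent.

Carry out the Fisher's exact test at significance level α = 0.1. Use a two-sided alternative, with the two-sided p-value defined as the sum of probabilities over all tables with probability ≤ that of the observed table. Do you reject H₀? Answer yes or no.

Margins: r₁=13, r₂=11, c₁=13, c₂=11, n=24
p_obs = C(13,12)·C(11,1)/C(24,13); sum pmf over tables with pmf ≤ p_obs
p-value (two-sided) = 0.00009
At α=0.1: p < α → reject H₀

reject H₀: yes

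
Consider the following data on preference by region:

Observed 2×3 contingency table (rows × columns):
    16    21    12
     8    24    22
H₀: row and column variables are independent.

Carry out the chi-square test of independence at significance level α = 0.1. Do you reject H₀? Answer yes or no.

reject H₀: yes

Row totals [49, 54], col totals [24, 45, 34], n=103
χ² = (16−11.42)²/11.42 + (21−21.41)²/21.41 + (12−16.17)²/16.17 + (8−12.58)²/12.58 + (24−23.59)²/23.59 + (22−17.83)²/17.83 = 5.5783
df = 2
p-value (upper-tail) = 0.06147
At α=0.1: p < α → reject H₀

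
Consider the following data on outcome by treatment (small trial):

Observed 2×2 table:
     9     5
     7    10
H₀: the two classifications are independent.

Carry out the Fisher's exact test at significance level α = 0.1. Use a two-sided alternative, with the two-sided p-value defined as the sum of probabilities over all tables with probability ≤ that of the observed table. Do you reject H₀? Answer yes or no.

Margins: r₁=14, r₂=17, c₁=16, c₂=15, n=31
p_obs = C(14,9)·C(17,7)/C(31,16); sum pmf over tables with pmf ≤ p_obs
p-value (two-sided) = 0.28516
At α=0.1: p ≥ α → fail to reject H₀

reject H₀: no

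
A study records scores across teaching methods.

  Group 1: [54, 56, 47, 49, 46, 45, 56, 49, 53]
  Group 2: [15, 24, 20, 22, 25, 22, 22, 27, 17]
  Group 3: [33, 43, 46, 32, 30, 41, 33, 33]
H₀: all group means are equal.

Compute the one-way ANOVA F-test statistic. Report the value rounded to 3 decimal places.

Group means [50.56, 21.56, 36.38], grand mean 36.154
SSB = Σnᵢ(x̄ᵢ−x̄)² = 3785.065; SSW = ΣΣ(x−x̄ᵢ)² = 512.319
MSB = 3785.065/2 = 1892.5326; MSW = 512.319/23 = 22.2748
F = MSB/MSW = 84.9631
df = (2, 23)

test statistic = 84.963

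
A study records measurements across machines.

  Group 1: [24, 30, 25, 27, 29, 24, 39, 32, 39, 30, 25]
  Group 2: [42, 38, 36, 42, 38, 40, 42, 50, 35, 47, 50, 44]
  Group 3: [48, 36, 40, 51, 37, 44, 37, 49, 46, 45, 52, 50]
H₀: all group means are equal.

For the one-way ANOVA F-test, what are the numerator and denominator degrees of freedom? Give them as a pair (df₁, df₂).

k = 3 groups, N = 35 total
df = (k−1, N−k) = (3−1, 35−3) = (2, 32)

degrees of freedom = [2, 32]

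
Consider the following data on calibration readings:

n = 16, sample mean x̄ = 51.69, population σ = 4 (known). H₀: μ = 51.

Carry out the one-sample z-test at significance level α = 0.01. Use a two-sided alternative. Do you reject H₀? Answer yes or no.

SE = σ/√n = 4/√16 = 1.0000
z = (x̄−μ₀)/SE = (51.69−51)/1.0000 = 0.6900
p-value (two-sided) = 0.49019
At α=0.01: p ≥ α → fail to reject H₀

reject H₀: no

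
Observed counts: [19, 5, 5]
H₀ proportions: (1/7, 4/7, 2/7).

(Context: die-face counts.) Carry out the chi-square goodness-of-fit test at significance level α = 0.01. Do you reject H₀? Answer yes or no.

n = 29; E_i = n·p_i = [4.14, 16.57, 8.29]
χ² = (19−4.14)²/4.14 + (5−16.57)²/16.57 + (5−8.29)²/8.29 = 62.6638
df = 2
p-value (upper-tail) = 0.00000
At α=0.01: p < α → reject H₀

reject H₀: yes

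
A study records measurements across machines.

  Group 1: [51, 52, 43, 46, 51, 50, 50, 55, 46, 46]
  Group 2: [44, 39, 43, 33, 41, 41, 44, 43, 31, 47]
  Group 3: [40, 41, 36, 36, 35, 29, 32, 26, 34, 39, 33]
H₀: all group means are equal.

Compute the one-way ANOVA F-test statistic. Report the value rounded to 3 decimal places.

Group means [49.00, 40.60, 34.64], grand mean 41.194
SSB = Σnᵢ(x̄ᵢ−x̄)² = 1085.893; SSW = ΣΣ(x−x̄ᵢ)² = 554.945
MSB = 1085.893/2 = 542.9466; MSW = 554.945/28 = 19.8195
F = MSB/MSW = 27.3946
df = (2, 28)

test statistic = 27.395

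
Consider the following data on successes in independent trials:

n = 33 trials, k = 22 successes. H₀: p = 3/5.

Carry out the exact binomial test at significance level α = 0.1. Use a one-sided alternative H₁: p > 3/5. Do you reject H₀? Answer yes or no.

Exact binomial: n=33, k=22, p₀=3/5=0.6000
P(X≥22) from Σ C(n,i)·p₀^i·(1−p₀)^(n−i)
p-value (one-sided, H₁ greater) = 0.27582
At α=0.1: p ≥ α → fail to reject H₀

reject H₀: no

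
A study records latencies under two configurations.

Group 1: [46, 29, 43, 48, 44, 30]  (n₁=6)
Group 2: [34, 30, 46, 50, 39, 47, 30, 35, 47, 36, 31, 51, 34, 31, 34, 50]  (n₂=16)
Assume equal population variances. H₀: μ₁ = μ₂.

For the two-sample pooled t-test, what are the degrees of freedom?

degrees of freedom = 20

df = n₁ + n₂ − 2 = 6 + 16 − 2 = 20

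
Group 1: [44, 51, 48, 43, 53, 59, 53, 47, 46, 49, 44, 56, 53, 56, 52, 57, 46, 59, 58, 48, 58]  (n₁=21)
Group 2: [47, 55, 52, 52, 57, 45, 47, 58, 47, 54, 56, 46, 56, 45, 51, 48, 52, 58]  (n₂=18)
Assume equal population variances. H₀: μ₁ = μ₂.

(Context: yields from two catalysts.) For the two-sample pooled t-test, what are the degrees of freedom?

df = n₁ + n₂ − 2 = 21 + 18 − 2 = 37

degrees of freedom = 37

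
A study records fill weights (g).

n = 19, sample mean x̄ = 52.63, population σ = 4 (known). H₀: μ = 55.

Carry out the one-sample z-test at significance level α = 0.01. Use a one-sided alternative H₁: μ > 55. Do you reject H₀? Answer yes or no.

reject H₀: no

SE = σ/√n = 4/√19 = 0.9177
z = (x̄−μ₀)/SE = (52.63−55)/0.9177 = -2.5826
p-value (one-sided, H₁ greater) = 0.99510
At α=0.01: p ≥ α → fail to reject H₀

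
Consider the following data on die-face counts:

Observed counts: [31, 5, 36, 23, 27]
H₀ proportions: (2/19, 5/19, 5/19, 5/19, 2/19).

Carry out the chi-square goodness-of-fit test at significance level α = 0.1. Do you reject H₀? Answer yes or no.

n = 122; E_i = n·p_i = [12.84, 32.11, 32.11, 32.11, 12.84]
χ² = (31−12.84)²/12.84 + (5−32.11)²/32.11 + (36−32.11)²/32.11 + (23−32.11)²/32.11 + (27−12.84)²/12.84 = 67.2213
df = 4
p-value (upper-tail) = 0.00000
At α=0.1: p < α → reject H₀

reject H₀: yes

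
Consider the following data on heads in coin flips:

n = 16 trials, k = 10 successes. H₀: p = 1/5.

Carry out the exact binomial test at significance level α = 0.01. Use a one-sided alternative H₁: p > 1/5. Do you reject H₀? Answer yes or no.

Exact binomial: n=16, k=10, p₀=1/5=0.2000
P(X≥10) from Σ C(n,i)·p₀^i·(1−p₀)^(n−i)
p-value (one-sided, H₁ greater) = 0.00025
At α=0.01: p < α → reject H₀

reject H₀: yes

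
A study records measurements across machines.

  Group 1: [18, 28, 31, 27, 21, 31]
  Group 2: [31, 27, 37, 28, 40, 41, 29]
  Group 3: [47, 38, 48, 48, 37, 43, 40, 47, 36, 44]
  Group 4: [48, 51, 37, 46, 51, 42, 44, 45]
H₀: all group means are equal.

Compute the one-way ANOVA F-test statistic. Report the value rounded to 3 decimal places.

test statistic = 21.575

Group means [26.00, 33.29, 42.80, 45.50], grand mean 38.097
SSB = Σnᵢ(x̄ᵢ−x̄)² = 1699.681; SSW = ΣΣ(x−x̄ᵢ)² = 709.029
MSB = 1699.681/3 = 566.5604; MSW = 709.029/27 = 26.2603
F = MSB/MSW = 21.5748
df = (3, 27)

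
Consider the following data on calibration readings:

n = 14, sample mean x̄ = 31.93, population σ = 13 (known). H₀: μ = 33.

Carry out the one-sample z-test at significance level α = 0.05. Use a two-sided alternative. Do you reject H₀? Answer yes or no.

reject H₀: no

SE = σ/√n = 13/√14 = 3.4744
z = (x̄−μ₀)/SE = (31.93−33)/3.4744 = -0.3080
p-value (two-sided) = 0.75811
At α=0.05: p ≥ α → fail to reject H₀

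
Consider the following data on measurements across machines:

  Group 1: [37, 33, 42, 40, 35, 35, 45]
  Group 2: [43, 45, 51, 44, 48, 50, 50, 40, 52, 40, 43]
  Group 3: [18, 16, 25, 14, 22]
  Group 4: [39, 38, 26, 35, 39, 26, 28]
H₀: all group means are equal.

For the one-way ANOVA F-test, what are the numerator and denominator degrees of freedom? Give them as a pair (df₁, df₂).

k = 4 groups, N = 30 total
df = (k−1, N−k) = (4−1, 30−4) = (3, 26)

degrees of freedom = [3, 26]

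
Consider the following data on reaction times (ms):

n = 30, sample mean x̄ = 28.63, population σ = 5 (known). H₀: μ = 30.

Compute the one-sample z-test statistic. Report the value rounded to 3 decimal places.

test statistic = -1.501

SE = σ/√n = 5/√30 = 0.9129
z = (x̄−μ₀)/SE = (28.63−30)/0.9129 = -1.5008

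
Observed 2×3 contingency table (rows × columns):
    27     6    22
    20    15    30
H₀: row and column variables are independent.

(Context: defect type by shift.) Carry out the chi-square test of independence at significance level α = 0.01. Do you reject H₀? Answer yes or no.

reject H₀: no

Row totals [55, 65], col totals [47, 21, 52], n=120
χ² = (27−21.54)²/21.54 + (6−9.62)²/9.62 + (22−23.83)²/23.83 + (20−25.46)²/25.46 + (15−11.38)²/11.38 + (30−28.17)²/28.17 = 5.3342
df = 2
p-value (upper-tail) = 0.06945
At α=0.01: p ≥ α → fail to reject H₀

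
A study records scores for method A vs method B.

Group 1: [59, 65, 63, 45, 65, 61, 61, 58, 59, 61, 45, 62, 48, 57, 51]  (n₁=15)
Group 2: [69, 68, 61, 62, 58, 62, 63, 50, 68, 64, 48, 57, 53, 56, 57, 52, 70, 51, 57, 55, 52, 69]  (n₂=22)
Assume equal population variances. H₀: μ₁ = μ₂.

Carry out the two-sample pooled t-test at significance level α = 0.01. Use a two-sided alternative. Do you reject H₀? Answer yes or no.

x̄₁=57.333, s₁=6.810, n₁=15
x̄₂=59.182, s₂=6.843, n₂=22
s_p² = [14·6.810² + 21·6.843²]/35 = 46.6459
SE = √(s_p²·(1/15+1/22)) = 2.2869
t = (57.333−59.182)/2.2869 = -0.8083
df = 35
p-value (two-sided) = 0.42439
At α=0.01: p ≥ α → fail to reject H₀

reject H₀: no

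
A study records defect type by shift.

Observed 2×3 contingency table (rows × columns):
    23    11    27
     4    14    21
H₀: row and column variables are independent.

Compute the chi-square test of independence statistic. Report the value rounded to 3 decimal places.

test statistic = 10.131

Row totals [61, 39], col totals [27, 25, 48], n=100
χ² = (23−16.47)²/16.47 + (11−15.25)²/15.25 + (27−29.28)²/29.28 + (4−10.53)²/10.53 + (14−9.75)²/9.75 + (21−18.72)²/18.72 = 10.1307
df = 2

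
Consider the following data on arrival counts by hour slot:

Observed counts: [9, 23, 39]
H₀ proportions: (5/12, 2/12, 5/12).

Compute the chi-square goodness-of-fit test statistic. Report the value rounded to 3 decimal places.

n = 71; E_i = n·p_i = [29.58, 11.83, 29.58]
χ² = (9−29.58)²/29.58 + (23−11.83)²/11.83 + (39−29.58)²/29.58 = 27.8563
df = 2

test statistic = 27.856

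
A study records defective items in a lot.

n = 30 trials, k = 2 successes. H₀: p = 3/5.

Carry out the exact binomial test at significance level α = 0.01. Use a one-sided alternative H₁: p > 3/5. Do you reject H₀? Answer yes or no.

reject H₀: no

Exact binomial: n=30, k=2, p₀=3/5=0.6000
P(X≥2) from Σ C(n,i)·p₀^i·(1−p₀)^(n−i)
p-value (one-sided, H₁ greater) = 1.00000
At α=0.01: p ≥ α → fail to reject H₀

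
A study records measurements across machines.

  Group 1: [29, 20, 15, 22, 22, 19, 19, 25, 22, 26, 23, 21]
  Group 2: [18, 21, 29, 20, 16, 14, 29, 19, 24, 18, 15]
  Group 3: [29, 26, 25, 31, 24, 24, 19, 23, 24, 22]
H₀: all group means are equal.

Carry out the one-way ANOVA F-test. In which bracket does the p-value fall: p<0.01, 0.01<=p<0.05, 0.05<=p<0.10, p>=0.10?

Group means [21.92, 20.27, 24.70], grand mean 22.212
SSB = Σnᵢ(x̄ᵢ−x̄)² = 104.317; SSW = ΣΣ(x−x̄ᵢ)² = 515.198
MSB = 104.317/2 = 52.1583; MSW = 515.198/30 = 17.1733
F = MSB/MSW = 3.0372
df = (2, 30)
p-value (upper-tail) = 0.06293
→ bracket: 0.05<=p<0.10

p-value bracket: 0.05<=p<0.10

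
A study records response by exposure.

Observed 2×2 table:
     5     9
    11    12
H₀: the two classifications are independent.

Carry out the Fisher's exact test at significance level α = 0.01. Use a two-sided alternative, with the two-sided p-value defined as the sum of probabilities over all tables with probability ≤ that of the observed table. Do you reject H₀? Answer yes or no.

Margins: r₁=14, r₂=23, c₁=16, c₂=21, n=37
p_obs = C(14,5)·C(23,11)/C(37,16); sum pmf over tables with pmf ≤ p_obs
p-value (two-sided) = 0.51535
At α=0.01: p ≥ α → fail to reject H₀

reject H₀: no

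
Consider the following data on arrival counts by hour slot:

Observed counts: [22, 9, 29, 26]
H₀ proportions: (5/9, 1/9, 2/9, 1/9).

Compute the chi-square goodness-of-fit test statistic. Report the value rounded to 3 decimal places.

n = 86; E_i = n·p_i = [47.78, 9.56, 19.11, 9.56]
χ² = (22−47.78)²/47.78 + (9−9.56)²/9.56 + (29−19.11)²/19.11 + (26−9.56)²/9.56 = 47.3570
df = 3

test statistic = 47.357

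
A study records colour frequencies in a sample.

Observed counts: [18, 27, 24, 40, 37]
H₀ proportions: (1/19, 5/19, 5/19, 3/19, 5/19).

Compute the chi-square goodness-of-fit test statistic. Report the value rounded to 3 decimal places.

n = 146; E_i = n·p_i = [7.68, 38.42, 38.42, 23.05, 38.42]
χ² = (18−7.68)²/7.68 + (27−38.42)²/38.42 + (24−38.42)²/38.42 + (40−23.05)²/23.05 + (37−38.42)²/38.42 = 35.1680
df = 4

test statistic = 35.168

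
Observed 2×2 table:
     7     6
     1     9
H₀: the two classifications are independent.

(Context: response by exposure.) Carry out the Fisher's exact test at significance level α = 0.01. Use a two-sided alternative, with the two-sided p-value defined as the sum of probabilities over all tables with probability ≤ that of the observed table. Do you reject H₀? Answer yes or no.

reject H₀: no

Margins: r₁=13, r₂=10, c₁=8, c₂=15, n=23
p_obs = C(13,7)·C(10,1)/C(23,8); sum pmf over tables with pmf ≤ p_obs
p-value (two-sided) = 0.07430
At α=0.01: p ≥ α → fail to reject H₀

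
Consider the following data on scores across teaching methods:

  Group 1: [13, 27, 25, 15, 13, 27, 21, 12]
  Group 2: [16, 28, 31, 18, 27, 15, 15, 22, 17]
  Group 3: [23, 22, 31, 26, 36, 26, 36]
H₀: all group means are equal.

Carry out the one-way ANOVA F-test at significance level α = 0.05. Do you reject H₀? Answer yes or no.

reject H₀: yes

Group means [19.12, 21.00, 28.57], grand mean 22.583
SSB = Σnᵢ(x̄ᵢ−x̄)² = 369.244; SSW = ΣΣ(x−x̄ᵢ)² = 816.589
MSB = 369.244/2 = 184.6220; MSW = 816.589/21 = 38.8852
F = MSB/MSW = 4.7479
df = (2, 21)
p-value (upper-tail) = 0.01990
At α=0.05: p < α → reject H₀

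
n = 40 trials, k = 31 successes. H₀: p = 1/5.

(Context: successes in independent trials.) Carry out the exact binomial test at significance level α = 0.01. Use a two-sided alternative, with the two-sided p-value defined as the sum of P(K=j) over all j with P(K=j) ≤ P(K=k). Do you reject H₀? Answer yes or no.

Exact binomial: n=40, k=31, p₀=1/5=0.2000
P(X=j) = C(n,j)·p₀^j·(1−p₀)^(n−j); p = Σ P(X=j) over j with P(X=j) ≤ P(X=31)
p-value (two-sided) = 0.00000
At α=0.01: p < α → reject H₀

reject H₀: yes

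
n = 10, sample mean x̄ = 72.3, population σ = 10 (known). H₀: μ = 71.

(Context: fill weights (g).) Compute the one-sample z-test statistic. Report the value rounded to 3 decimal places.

test statistic = 0.411

SE = σ/√n = 10/√10 = 3.1623
z = (x̄−μ₀)/SE = (72.3−71)/3.1623 = 0.4111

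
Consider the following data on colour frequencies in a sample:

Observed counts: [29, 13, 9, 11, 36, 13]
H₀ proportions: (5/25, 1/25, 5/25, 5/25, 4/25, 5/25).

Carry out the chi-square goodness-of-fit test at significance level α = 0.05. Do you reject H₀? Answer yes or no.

n = 111; E_i = n·p_i = [22.20, 4.44, 22.20, 22.20, 17.76, 22.20]
χ² = (29−22.20)²/22.20 + (13−4.44)²/4.44 + (9−22.20)²/22.20 + (11−22.20)²/22.20 + (36−17.76)²/17.76 + (13−22.20)²/22.20 = 54.6306
df = 5
p-value (upper-tail) = 0.00000
At α=0.05: p < α → reject H₀

reject H₀: yes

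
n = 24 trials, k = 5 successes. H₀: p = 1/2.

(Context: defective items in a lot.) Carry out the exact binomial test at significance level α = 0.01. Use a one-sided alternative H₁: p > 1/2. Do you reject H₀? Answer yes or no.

Exact binomial: n=24, k=5, p₀=1/2=0.5000
P(X≥5) from Σ C(n,i)·p₀^i·(1−p₀)^(n−i)
p-value (one-sided, H₁ greater) = 0.99923
At α=0.01: p ≥ α → fail to reject H₀

reject H₀: no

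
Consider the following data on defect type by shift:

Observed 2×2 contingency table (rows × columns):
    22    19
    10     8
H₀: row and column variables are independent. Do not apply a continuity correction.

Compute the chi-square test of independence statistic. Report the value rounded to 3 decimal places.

Row totals [41, 18], col totals [32, 27], n=59
χ² = (22−22.24)²/22.24 + (19−18.76)²/18.76 + (10−9.76)²/9.76 + (8−8.24)²/8.24 = 0.0181
df = 1

test statistic = 0.018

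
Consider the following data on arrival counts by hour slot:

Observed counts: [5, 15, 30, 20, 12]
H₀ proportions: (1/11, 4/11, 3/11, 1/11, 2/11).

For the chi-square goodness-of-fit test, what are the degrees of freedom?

degrees of freedom = 4

df = k − 1 = 5 − 1 = 4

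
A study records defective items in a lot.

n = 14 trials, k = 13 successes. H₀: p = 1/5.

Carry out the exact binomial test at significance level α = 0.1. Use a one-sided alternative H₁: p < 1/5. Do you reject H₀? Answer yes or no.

Exact binomial: n=14, k=13, p₀=1/5=0.2000
P(X≤13) from Σ C(n,i)·p₀^i·(1−p₀)^(n−i)
p-value (one-sided, H₁ less) = 1.00000
At α=0.1: p ≥ α → fail to reject H₀

reject H₀: no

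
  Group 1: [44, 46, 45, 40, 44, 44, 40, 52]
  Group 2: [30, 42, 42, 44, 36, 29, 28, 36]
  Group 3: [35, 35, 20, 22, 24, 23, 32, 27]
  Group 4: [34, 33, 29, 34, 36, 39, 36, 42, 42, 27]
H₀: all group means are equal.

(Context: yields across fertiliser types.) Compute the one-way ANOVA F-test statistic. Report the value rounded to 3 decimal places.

Group means [44.38, 35.88, 27.25, 35.20], grand mean 35.647
SSB = Σnᵢ(x̄ᵢ−x̄)² = 1175.915; SSW = ΣΣ(x−x̄ᵢ)² = 857.850
MSB = 1175.915/3 = 391.9716; MSW = 857.850/30 = 28.5950
F = MSB/MSW = 13.7077
df = (3, 30)

test statistic = 13.708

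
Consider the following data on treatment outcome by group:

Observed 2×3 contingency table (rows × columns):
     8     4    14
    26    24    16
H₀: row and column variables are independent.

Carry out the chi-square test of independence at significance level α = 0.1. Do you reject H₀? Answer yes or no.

reject H₀: yes

Row totals [26, 66], col totals [34, 28, 30], n=92
χ² = (8−9.61)²/9.61 + (4−7.91)²/7.91 + (14−8.48)²/8.48 + (26−24.39)²/24.39 + (24−20.09)²/20.09 + (16−21.52)²/21.52 = 8.0856
df = 2
p-value (upper-tail) = 0.01755
At α=0.1: p < α → reject H₀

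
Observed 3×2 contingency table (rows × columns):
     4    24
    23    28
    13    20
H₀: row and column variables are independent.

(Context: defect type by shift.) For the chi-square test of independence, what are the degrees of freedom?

degrees of freedom = 2

df = (r−1)(c−1) = (3−1)·(2−1) = 2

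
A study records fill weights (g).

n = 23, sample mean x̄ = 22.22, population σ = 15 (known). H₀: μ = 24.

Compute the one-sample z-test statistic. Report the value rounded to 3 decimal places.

test statistic = -0.569

SE = σ/√n = 15/√23 = 3.1277
z = (x̄−μ₀)/SE = (22.22−24)/3.1277 = -0.5691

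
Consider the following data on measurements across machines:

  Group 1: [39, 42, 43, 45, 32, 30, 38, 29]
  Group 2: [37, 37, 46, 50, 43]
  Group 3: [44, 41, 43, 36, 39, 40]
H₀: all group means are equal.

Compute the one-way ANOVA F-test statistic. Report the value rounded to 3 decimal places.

Group means [37.25, 42.60, 40.50], grand mean 39.684
SSB = Σnᵢ(x̄ᵢ−x̄)² = 93.905; SSW = ΣΣ(x−x̄ᵢ)² = 438.200
MSB = 93.905/2 = 46.9526; MSW = 438.200/16 = 27.3875
F = MSB/MSW = 1.7144
df = (2, 16)

test statistic = 1.714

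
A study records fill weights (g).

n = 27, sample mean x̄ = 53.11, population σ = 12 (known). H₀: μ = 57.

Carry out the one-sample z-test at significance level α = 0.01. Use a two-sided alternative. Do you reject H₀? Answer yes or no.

SE = σ/√n = 12/√27 = 2.3094
z = (x̄−μ₀)/SE = (53.11−57)/2.3094 = -1.6844
p-value (two-sided) = 0.09210
At α=0.01: p ≥ α → fail to reject H₀

reject H₀: no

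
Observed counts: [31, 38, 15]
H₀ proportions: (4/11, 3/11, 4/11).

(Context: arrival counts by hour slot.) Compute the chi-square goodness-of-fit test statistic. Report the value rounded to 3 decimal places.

test statistic = 17.859

n = 84; E_i = n·p_i = [30.55, 22.91, 30.55]
χ² = (31−30.55)²/30.55 + (38−22.91)²/22.91 + (15−30.55)²/30.55 = 17.8591
df = 2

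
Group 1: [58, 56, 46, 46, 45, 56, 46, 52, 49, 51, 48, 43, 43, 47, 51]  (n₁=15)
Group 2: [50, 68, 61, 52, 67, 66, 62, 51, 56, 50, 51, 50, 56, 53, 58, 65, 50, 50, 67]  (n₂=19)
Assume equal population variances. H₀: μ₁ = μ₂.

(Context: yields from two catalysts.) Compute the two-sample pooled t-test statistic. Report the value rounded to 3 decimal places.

test statistic = -3.745

x̄₁=49.133, s₁=4.749, n₁=15
x̄₂=57.000, s₂=6.944, n₂=19
s_p² = [14·4.749² + 18·6.944²]/32 = 36.9917
SE = √(s_p²·(1/15+1/19)) = 2.1007
t = (49.133−57.000)/2.1007 = -3.7447
df = 32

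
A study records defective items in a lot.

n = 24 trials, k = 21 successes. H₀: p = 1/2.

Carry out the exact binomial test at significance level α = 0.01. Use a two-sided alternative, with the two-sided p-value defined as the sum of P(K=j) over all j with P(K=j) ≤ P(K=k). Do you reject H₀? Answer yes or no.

reject H₀: yes

Exact binomial: n=24, k=21, p₀=1/2=0.5000
P(X=j) = C(n,j)·p₀^j·(1−p₀)^(n−j); p = Σ P(X=j) over j with P(X=j) ≤ P(X=21)
p-value (two-sided) = 0.00028
At α=0.01: p < α → reject H₀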